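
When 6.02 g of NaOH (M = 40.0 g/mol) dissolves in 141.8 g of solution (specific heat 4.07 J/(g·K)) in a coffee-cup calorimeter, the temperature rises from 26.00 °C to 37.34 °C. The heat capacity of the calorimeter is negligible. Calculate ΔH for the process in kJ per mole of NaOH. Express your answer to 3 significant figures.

ΔH = -43.5 kJ/mol

|ΔT| = |37.34 − 26.00| = 11.34 °C
|q_surr| = (141.8 × 4.07) × 11.34 = 577.126 × 11.34 = 6545 J
n(NaOH) = 6.02 / 40.0 = 0.1505 mol
Temperature rose, so q_rxn = −|q_surr| = -6.545 kJ
ΔH = q_rxn / n = -43.49 kJ/mol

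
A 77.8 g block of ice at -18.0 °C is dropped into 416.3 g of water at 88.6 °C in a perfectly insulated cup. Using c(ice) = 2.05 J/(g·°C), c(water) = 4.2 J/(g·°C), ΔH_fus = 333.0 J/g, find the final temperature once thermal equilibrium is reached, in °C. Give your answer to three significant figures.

Heat to bring ice to 0 °C and melt it: q₁ = 77.8×2.05×18.0 + 77.8×333.0 = 28778 J
Heat the water can supply cooling to 0 °C: 416.3×4.2×88.6 = 154914 J > q₁, so all ice melts.
Energy balance: 416.3×4.2×(88.6 − T) = 28778 + 77.8×4.2×(T − 0)
1748.46(88.6 − T) = 28778 + 326.76 T
154914 − 28778 = 2075.22 T
T = 126136 / 2075.22 = 60.78 °C

T_f = 60.8 °C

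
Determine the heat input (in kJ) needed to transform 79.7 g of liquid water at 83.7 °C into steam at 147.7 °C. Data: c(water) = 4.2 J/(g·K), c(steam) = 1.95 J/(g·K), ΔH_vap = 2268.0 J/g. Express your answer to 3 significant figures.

q = 194 kJ

q1 (heat water 83.7→100.0 °C): 79.7 × 4.2 × 16.3 = 5456 J
q2 (vaporize at 100 °C): 79.7 × 2268.0 = 180760 J
q3 (heat steam 100.0→147.7 °C): 79.7 × 1.95 × 47.7 = 7413 J
Total: 5456 + 180760 + 7413 = 193629 J = 194 kJ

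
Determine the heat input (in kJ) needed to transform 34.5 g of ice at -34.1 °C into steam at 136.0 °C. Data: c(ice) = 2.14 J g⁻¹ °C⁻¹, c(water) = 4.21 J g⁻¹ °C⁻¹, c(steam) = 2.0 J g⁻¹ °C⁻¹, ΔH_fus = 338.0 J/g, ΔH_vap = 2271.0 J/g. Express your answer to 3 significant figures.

q = 110 kJ

q1 (heat ice -34.1→0.0 °C): 34.5 × 2.14 × 34.1 = 2518 J
q2 (melt at 0 °C): 34.5 × 338.0 = 11661 J
q3 (heat water 0.0→100.0 °C): 34.5 × 4.21 × 100.0 = 14525 J
q4 (vaporize at 100 °C): 34.5 × 2271.0 = 78350 J
q5 (heat steam 100.0→136.0 °C): 34.5 × 2.0 × 36.0 = 2484 J
Total: 2518 + 11661 + 14525 + 78350 + 2484 = 109538 J = 110 kJ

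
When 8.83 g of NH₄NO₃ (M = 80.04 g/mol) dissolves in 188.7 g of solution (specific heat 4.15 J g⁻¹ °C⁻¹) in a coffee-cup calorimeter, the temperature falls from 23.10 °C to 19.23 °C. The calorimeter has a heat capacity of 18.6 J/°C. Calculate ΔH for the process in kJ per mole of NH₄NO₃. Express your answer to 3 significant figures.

|ΔT| = |19.23 − 23.10| = 3.87 °C
|q_surr| = (188.7 × 4.15 + 18.6) × 3.87 = 801.705 × 3.87 = 3103 J
n(NH₄NO₃) = 8.83 / 80.04 = 0.1103 mol
Temperature fell, so q_rxn = +|q_surr| = 3.103 kJ
ΔH = q_rxn / n = 28.13 kJ/mol

ΔH = 28.1 kJ/mol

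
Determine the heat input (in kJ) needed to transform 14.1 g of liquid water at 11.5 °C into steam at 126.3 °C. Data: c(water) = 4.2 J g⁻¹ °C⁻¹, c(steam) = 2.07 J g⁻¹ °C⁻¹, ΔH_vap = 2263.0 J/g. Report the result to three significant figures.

q = 37.9 kJ

q1 (heat water 11.5→100.0 °C): 14.1 × 4.2 × 88.5 = 5241 J
q2 (vaporize at 100 °C): 14.1 × 2263.0 = 31908 J
q3 (heat steam 100.0→126.3 °C): 14.1 × 2.07 × 26.3 = 768 J
Total: 5241 + 31908 + 768 = 37917 J = 37.9 kJ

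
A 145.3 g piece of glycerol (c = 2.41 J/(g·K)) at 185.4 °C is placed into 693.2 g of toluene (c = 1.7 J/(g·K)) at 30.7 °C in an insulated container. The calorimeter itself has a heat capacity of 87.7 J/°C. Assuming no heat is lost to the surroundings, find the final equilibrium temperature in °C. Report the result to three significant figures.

T_f = 64.2 °C

Heat lost by glycerol = heat gained by toluene + calorimeter.
(145.3)(2.41)(185.4 − T) = [(693.2)(1.7) + 87.7](T − 30.7)
350.173 (185.4 − T) = 1266.14 (T − 30.7)
64922 − 350.173 T = 1266.14 T − 38870
103792 = 1616.313 T
T = 64.22 °C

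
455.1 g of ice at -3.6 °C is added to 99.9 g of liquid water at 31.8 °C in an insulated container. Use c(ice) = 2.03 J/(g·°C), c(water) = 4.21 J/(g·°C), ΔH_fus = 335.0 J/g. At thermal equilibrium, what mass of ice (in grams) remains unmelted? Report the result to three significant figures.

Heat to warm all ice to 0 °C: 455.1×2.03×3.6 = 3325.9 J
Heat released by water cooling to 0 °C: 99.9×4.21×31.8 = 13374 J
13374 J < 3325.9 + 455.1×335.0 = 155784.4 J, so not all ice melts; final T = 0 °C.
Heat left for melting: 13374 − 3325.9 = 10048.1 J
Mass melted = 10048.1 / 335.0 = 29.99 g
Ice remaining = 455.1 − 29.99 = 425.11 g

m_ice remaining = 425 g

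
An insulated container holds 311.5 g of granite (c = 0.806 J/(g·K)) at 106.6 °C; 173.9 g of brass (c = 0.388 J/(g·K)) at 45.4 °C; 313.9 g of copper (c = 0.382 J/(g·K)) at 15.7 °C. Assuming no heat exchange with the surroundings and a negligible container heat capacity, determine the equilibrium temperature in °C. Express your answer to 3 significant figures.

Σ mᵢcᵢ(T − Tᵢ) = 0  ⇒  T = Σ mᵢcᵢTᵢ / Σ mᵢcᵢ
Σ mᵢcᵢ = 311.5×0.806 + 173.9×0.388 + 313.9×0.382 = 438.4520
Σ mᵢcᵢTᵢ = 251.069×106.6 + 67.4732×45.4 + 119.9098×15.7 = 31710
T = 31710 / 438.4520 = 72.32 °C

T_f = 72.3 °C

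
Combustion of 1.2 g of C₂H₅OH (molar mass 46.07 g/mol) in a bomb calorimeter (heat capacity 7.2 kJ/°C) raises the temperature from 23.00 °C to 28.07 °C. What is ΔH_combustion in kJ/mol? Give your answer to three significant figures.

ΔT = 28.07 − 23.00 = 5.07 °C
q_cal = C_cal × ΔT = 7.2 × 5.07 = 36.504 kJ
n = 1.2 / 46.07 = 0.02605 mol
q_rxn = −q_cal = -36.504 kJ
ΔH = -36.504 / 0.02605 = -1401 kJ/mol

ΔH = -1400 kJ/mol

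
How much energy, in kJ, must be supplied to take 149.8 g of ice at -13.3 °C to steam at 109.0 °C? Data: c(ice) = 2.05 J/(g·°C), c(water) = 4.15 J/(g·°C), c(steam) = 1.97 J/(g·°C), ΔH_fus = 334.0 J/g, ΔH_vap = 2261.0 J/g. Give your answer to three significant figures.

q1 (heat ice -13.3→0.0 °C): 149.8 × 2.05 × 13.3 = 4084 J
q2 (melt at 0 °C): 149.8 × 334.0 = 50033 J
q3 (heat water 0.0→100.0 °C): 149.8 × 4.15 × 100.0 = 62167 J
q4 (vaporize at 100 °C): 149.8 × 2261.0 = 338698 J
q5 (heat steam 100.0→109.0 °C): 149.8 × 1.97 × 9.0 = 2656 J
Total: 4084 + 50033 + 62167 + 338698 + 2656 = 457638 J = 458 kJ

q = 458 kJ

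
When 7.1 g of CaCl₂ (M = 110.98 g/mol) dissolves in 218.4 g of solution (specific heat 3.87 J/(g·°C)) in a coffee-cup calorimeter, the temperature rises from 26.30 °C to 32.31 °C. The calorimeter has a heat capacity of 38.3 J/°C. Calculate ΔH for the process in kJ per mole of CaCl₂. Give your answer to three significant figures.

ΔH = -83.0 kJ/mol

|ΔT| = |32.31 − 26.30| = 6.01 °C
|q_surr| = (218.4 × 3.87 + 38.3) × 6.01 = 883.508 × 6.01 = 5310 J
n(CaCl₂) = 7.1 / 110.98 = 0.06398 mol
Temperature rose, so q_rxn = −|q_surr| = -5.310 kJ
ΔH = q_rxn / n = -82.99 kJ/mol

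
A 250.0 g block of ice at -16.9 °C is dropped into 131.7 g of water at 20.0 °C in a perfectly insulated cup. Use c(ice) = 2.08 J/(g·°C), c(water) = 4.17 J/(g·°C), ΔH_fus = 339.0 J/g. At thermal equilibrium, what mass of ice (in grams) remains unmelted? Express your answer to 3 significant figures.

Heat to warm all ice to 0 °C: 250.0×2.08×16.9 = 8788.0 J
Heat released by water cooling to 0 °C: 131.7×4.17×20.0 = 10984 J
10984 J < 8788.0 + 250.0×339.0 = 93538.0 J, so not all ice melts; final T = 0 °C.
Heat left for melting: 10984 − 8788.0 = 2196.0 J
Mass melted = 2196.0 / 339.0 = 6.478 g
Ice remaining = 250.0 − 6.478 = 243.522 g

m_ice remaining = 244 g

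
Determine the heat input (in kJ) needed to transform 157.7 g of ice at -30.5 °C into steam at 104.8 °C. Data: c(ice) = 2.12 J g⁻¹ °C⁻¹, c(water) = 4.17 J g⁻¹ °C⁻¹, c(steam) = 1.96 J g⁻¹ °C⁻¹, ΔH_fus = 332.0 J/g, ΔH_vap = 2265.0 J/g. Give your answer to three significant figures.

q1 (heat ice -30.5→0.0 °C): 157.7 × 2.12 × 30.5 = 10197 J
q2 (melt at 0 °C): 157.7 × 332.0 = 52356 J
q3 (heat water 0.0→100.0 °C): 157.7 × 4.17 × 100.0 = 65761 J
q4 (vaporize at 100 °C): 157.7 × 2265.0 = 357191 J
q5 (heat steam 100.0→104.8 °C): 157.7 × 1.96 × 4.8 = 1484 J
Total: 10197 + 52356 + 65761 + 357191 + 1484 = 486989 J = 487 kJ

q = 487 kJ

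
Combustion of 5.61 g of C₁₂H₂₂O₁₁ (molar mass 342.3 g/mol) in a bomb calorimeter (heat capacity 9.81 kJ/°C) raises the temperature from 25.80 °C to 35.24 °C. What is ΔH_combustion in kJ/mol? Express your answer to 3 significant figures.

ΔH = -5650 kJ/mol

ΔT = 35.24 − 25.80 = 9.44 °C
q_cal = C_cal × ΔT = 9.81 × 9.44 = 92.6064 kJ
n = 5.61 / 342.3 = 0.01639 mol
q_rxn = −q_cal = -92.6064 kJ
ΔH = -92.6064 / 0.01639 = -5650 kJ/mol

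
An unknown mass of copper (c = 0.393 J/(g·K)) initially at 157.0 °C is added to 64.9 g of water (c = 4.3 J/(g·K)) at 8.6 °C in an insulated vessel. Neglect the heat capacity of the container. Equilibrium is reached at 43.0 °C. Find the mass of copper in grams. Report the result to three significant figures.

q_gained = (64.9 × 4.3) × (43.0 − 8.6) = 9600 J
q_lost = m × 0.393 × (157.0 − 43.0) = 44.802 m
m = 9600 / 44.802 = 214 g

m = 214 g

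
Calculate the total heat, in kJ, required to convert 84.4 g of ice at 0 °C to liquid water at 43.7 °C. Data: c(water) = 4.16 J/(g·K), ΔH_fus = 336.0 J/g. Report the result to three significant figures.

q1 (melt at 0 °C): 84.4 × 336.0 = 28358 J
q2 (heat water 0.0→43.7 °C): 84.4 × 4.16 × 43.7 = 15343 J
Total: 28358 + 15343 = 43701 J = 43.7 kJ

q = 43.7 kJ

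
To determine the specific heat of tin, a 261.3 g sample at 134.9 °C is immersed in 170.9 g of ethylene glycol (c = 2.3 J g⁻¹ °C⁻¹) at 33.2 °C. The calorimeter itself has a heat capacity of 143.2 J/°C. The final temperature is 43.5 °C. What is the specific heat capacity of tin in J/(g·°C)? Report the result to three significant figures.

c = 0.231 J/(g·°C)

q_gained = (170.9 × 2.3 + 143.2) × (43.5 − 33.2) = 5524 J
q_lost = 261.3 × c × (134.9 − 43.5) = 23882.82 c
Set equal: c = 5524 / 23882.82 = 0.231 J/(g·°C)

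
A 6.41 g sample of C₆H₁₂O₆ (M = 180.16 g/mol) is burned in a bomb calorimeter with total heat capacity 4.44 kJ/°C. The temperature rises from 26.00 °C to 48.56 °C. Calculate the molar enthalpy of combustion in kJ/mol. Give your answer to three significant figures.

ΔH = -2820 kJ/mol

ΔT = 48.56 − 26.00 = 22.56 °C
q_cal = C_cal × ΔT = 4.44 × 22.56 = 100.1664 kJ
n = 6.41 / 180.16 = 0.03558 mol
q_rxn = −q_cal = -100.1664 kJ
ΔH = -100.1664 / 0.03558 = -2815 kJ/mol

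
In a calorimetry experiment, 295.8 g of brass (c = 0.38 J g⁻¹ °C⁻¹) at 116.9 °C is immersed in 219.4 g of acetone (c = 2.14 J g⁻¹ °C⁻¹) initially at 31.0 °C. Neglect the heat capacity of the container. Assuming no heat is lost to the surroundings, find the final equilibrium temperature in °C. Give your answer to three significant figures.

Heat lost by brass = heat gained by acetone.
(295.8)(0.38)(116.9 − T) = (219.4)(2.14)(T − 31.0)
112.404 (116.9 − T) = 469.516 (T − 31.0)
13140 − 112.404 T = 469.516 T − 14555
27695 = 581.920 T
T = 47.59 °C

T_f = 47.6 °C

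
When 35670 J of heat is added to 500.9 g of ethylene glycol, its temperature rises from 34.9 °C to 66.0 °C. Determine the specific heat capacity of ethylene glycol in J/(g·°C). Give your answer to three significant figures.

c = q / (m ΔT) = 35670 / (500.9 × 31.1)
c = 35670 / 15577.99 = 2.29 J/(g·°C)

c = 2.29 J/(g·°C)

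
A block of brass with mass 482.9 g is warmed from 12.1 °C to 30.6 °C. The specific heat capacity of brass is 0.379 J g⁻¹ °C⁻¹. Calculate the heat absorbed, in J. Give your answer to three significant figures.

q = 3390 J

q = m c ΔT = 482.9 × 0.379 × (30.6 − 12.1)
q = 482.9 × 0.379 × 18.5 = 3386 J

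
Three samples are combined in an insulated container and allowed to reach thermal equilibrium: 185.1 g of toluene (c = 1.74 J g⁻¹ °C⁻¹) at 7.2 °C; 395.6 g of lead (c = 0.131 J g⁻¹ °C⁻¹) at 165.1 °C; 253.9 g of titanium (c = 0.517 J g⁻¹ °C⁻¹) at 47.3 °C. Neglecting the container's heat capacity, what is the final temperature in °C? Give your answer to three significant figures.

T_f = 33.8 °C

Σ mᵢcᵢ(T − Tᵢ) = 0  ⇒  T = Σ mᵢcᵢTᵢ / Σ mᵢcᵢ
Σ mᵢcᵢ = 185.1×1.74 + 395.6×0.131 + 253.9×0.517 = 505.1639
Σ mᵢcᵢTᵢ = 322.074×7.2 + 51.8236×165.1 + 131.2663×47.3 = 17084
T = 17084 / 505.1639 = 33.82 °C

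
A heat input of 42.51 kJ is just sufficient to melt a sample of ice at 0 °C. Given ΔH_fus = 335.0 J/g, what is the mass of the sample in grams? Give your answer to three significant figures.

m = q / ΔH_fus = 42510 J / 335.0 J/g = 127 g

m = 127 g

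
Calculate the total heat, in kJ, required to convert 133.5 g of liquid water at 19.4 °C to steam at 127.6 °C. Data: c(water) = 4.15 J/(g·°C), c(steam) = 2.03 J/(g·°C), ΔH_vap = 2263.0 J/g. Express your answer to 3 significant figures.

q = 354 kJ

q1 (heat water 19.4→100.0 °C): 133.5 × 4.15 × 80.6 = 44654 J
q2 (vaporize at 100 °C): 133.5 × 2263.0 = 302111 J
q3 (heat steam 100.0→127.6 °C): 133.5 × 2.03 × 27.6 = 7480 J
Total: 44654 + 302111 + 7480 = 354245 J = 354 kJ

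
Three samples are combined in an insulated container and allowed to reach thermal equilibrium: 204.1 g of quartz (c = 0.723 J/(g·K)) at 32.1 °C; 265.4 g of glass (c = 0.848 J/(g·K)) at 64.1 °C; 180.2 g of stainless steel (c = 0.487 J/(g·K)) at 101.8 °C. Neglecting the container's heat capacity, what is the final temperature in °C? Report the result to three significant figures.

T_f = 61.0 °C

Σ mᵢcᵢ(T − Tᵢ) = 0  ⇒  T = Σ mᵢcᵢTᵢ / Σ mᵢcᵢ
Σ mᵢcᵢ = 204.1×0.723 + 265.4×0.848 + 180.2×0.487 = 460.3809
Σ mᵢcᵢTᵢ = 147.5643×32.1 + 225.0592×64.1 + 87.7574×101.8 = 28097
T = 28097 / 460.3809 = 61.03 °C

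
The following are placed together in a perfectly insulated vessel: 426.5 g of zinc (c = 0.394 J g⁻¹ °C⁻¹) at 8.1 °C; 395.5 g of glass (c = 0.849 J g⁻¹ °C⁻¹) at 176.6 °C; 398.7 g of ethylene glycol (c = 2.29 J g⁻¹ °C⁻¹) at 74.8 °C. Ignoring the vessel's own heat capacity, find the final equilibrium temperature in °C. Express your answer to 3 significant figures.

T_f = 91.0 °C

Σ mᵢcᵢ(T − Tᵢ) = 0  ⇒  T = Σ mᵢcᵢTᵢ / Σ mᵢcᵢ
Σ mᵢcᵢ = 426.5×0.394 + 395.5×0.849 + 398.7×2.29 = 1416.8435
Σ mᵢcᵢTᵢ = 168.041×8.1 + 335.7795×176.6 + 913.023×74.8 = 128950
T = 128950 / 1416.8435 = 91.01 °C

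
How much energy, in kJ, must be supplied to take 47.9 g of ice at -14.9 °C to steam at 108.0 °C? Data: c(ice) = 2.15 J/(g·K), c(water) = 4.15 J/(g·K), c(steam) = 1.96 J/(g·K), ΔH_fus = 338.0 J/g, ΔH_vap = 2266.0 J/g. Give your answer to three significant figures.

q1 (heat ice -14.9→0.0 °C): 47.9 × 2.15 × 14.9 = 1534 J
q2 (melt at 0 °C): 47.9 × 338.0 = 16190 J
q3 (heat water 0.0→100.0 °C): 47.9 × 4.15 × 100.0 = 19879 J
q4 (vaporize at 100 °C): 47.9 × 2266.0 = 108541 J
q5 (heat steam 100.0→108.0 °C): 47.9 × 1.96 × 8.0 = 751 J
Total: 1534 + 16190 + 19879 + 108541 + 751 = 146895 J = 147 kJ

q = 147 kJ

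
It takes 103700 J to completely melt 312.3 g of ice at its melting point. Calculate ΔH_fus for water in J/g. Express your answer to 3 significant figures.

ΔH_fus = 332 J/g

ΔH_fus = q / m = 103700 / 312.3 = 332 J/g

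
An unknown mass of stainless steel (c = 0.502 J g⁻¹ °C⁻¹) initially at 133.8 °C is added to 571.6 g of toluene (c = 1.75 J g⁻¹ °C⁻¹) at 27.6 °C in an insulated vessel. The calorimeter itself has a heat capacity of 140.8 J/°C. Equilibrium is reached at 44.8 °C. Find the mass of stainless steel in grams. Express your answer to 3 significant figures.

m = 439 g

q_gained = (571.6 × 1.75 + 140.8) × (44.8 − 27.6) = 19630 J
q_lost = m × 0.502 × (133.8 − 44.8) = 44.678 m
m = 19630 / 44.678 = 439 g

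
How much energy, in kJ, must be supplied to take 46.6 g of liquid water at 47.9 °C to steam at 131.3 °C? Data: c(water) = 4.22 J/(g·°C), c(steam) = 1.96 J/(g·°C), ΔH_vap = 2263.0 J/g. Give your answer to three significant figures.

q = 119 kJ

q1 (heat water 47.9→100.0 °C): 46.6 × 4.22 × 52.1 = 10246 J
q2 (vaporize at 100 °C): 46.6 × 2263.0 = 105456 J
q3 (heat steam 100.0→131.3 °C): 46.6 × 1.96 × 31.3 = 2859 J
Total: 10246 + 105456 + 2859 = 118561 J = 119 kJ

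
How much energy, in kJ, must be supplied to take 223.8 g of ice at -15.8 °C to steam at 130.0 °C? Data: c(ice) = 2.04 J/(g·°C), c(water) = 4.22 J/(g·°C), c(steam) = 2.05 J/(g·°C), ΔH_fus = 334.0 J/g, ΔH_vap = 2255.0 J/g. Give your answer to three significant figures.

q = 695 kJ

q1 (heat ice -15.8→0.0 °C): 223.8 × 2.04 × 15.8 = 7214 J
q2 (melt at 0 °C): 223.8 × 334.0 = 74749 J
q3 (heat water 0.0→100.0 °C): 223.8 × 4.22 × 100.0 = 94444 J
q4 (vaporize at 100 °C): 223.8 × 2255.0 = 504669 J
q5 (heat steam 100.0→130.0 °C): 223.8 × 2.05 × 30.0 = 13764 J
Total: 7214 + 74749 + 94444 + 504669 + 13764 = 694840 J = 695 kJ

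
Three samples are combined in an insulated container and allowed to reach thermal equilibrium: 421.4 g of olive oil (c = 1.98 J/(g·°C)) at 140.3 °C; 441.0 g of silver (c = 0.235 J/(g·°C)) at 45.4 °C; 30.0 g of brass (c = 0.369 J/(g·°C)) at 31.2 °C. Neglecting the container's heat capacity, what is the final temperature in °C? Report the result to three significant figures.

T_f = 129 °C

Σ mᵢcᵢ(T − Tᵢ) = 0  ⇒  T = Σ mᵢcᵢTᵢ / Σ mᵢcᵢ
Σ mᵢcᵢ = 421.4×1.98 + 441.0×0.235 + 30.0×0.369 = 949.077
Σ mᵢcᵢTᵢ = 834.372×140.3 + 103.635×45.4 + 11.07×31.2 = 122110
T = 122110 / 949.077 = 128.7 °C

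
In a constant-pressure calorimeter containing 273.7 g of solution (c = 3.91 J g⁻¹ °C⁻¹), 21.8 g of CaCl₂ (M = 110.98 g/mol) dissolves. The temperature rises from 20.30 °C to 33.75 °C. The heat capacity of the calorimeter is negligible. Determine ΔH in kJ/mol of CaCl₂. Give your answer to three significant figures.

ΔH = -73.3 kJ/mol

|ΔT| = |33.75 − 20.30| = 13.45 °C
|q_surr| = (273.7 × 3.91) × 13.45 = 1070.167 × 13.45 = 14390 J
n(CaCl₂) = 21.8 / 110.98 = 0.1964 mol
Temperature rose, so q_rxn = −|q_surr| = -14.39 kJ
ΔH = q_rxn / n = -73.27 kJ/mol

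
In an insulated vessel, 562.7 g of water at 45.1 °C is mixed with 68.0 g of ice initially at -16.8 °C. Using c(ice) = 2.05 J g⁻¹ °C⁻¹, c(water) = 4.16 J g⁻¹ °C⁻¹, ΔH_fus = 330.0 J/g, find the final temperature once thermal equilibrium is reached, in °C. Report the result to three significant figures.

T_f = 30.8 °C

Heat to bring ice to 0 °C and melt it: q₁ = 68.0×2.05×16.8 + 68.0×330.0 = 24782 J
Heat the water can supply cooling to 0 °C: 562.7×4.16×45.1 = 105572 J > q₁, so all ice melts.
Energy balance: 562.7×4.16×(45.1 − T) = 24782 + 68.0×4.16×(T − 0)
2340.832(45.1 − T) = 24782 + 282.88 T
105572 − 24782 = 2623.712 T
T = 80790 / 2623.712 = 30.79 °C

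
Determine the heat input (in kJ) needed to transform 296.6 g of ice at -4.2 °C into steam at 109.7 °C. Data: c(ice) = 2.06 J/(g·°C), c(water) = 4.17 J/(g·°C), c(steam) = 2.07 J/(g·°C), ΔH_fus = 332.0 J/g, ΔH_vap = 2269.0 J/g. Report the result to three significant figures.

q1 (heat ice -4.2→0.0 °C): 296.6 × 2.06 × 4.2 = 2566 J
q2 (melt at 0 °C): 296.6 × 332.0 = 98471 J
q3 (heat water 0.0→100.0 °C): 296.6 × 4.17 × 100.0 = 123682 J
q4 (vaporize at 100 °C): 296.6 × 2269.0 = 672985 J
q5 (heat steam 100.0→109.7 °C): 296.6 × 2.07 × 9.7 = 5955 J
Total: 2566 + 98471 + 123682 + 672985 + 5955 = 903659 J = 904 kJ

q = 904 kJ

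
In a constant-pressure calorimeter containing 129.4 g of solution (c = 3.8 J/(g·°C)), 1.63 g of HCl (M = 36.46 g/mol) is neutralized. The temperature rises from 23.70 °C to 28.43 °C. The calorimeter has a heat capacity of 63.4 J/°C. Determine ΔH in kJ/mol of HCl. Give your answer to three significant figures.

ΔH = -58.7 kJ/mol

|ΔT| = |28.43 − 23.70| = 4.73 °C
|q_surr| = (129.4 × 3.8 + 63.4) × 4.73 = 555.12 × 4.73 = 2626 J
n(HCl) = 1.63 / 36.46 = 0.04471 mol
Temperature rose, so q_rxn = −|q_surr| = -2.626 kJ
ΔH = q_rxn / n = -58.73 kJ/mol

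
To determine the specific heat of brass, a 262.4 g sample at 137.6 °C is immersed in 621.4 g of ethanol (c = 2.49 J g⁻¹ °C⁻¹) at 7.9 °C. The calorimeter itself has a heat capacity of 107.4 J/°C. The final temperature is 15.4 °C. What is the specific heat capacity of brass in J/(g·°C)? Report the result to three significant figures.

c = 0.387 J/(g·°C)

q_gained = (621.4 × 2.49 + 107.4) × (15.4 − 7.9) = 12410 J
q_lost = 262.4 × c × (137.6 − 15.4) = 32065.28 c
Set equal: c = 12410 / 32065.28 = 0.387 J/(g·°C)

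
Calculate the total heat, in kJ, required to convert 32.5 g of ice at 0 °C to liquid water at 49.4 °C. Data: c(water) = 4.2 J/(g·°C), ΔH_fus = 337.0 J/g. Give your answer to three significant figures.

q1 (melt at 0 °C): 32.5 × 337.0 = 10953 J
q2 (heat water 0.0→49.4 °C): 32.5 × 4.2 × 49.4 = 6743 J
Total: 10953 + 6743 = 17696 J = 17.7 kJ

q = 17.7 kJ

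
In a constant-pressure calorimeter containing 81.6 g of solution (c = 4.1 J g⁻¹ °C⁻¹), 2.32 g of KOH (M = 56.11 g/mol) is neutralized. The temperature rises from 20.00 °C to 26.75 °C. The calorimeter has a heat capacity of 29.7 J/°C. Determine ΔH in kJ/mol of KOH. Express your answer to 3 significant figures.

|ΔT| = |26.75 − 20.00| = 6.75 °C
|q_surr| = (81.6 × 4.1 + 29.7) × 6.75 = 364.26 × 6.75 = 2459 J
n(KOH) = 2.32 / 56.11 = 0.04135 mol
Temperature rose, so q_rxn = −|q_surr| = -2.459 kJ
ΔH = q_rxn / n = -59.47 kJ/mol

ΔH = -59.5 kJ/mol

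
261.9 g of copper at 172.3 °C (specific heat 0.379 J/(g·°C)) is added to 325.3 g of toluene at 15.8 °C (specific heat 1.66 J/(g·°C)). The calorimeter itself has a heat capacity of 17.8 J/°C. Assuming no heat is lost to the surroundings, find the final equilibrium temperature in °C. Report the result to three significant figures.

T_f = 39.4 °C

Heat lost by copper = heat gained by toluene + calorimeter.
(261.9)(0.379)(172.3 − T) = [(325.3)(1.66) + 17.8](T − 15.8)
99.2601 (172.3 − T) = 557.798 (T − 15.8)
17103 − 99.2601 T = 557.798 T − 8813.2
25916.2 = 657.0581 T
T = 39.44 °C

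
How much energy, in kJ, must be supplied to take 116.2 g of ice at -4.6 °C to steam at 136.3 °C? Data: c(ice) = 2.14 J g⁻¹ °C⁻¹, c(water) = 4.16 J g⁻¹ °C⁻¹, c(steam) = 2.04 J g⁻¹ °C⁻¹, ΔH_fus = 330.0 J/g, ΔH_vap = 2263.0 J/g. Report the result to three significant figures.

q = 359 kJ

q1 (heat ice -4.6→0.0 °C): 116.2 × 2.14 × 4.6 = 1144 J
q2 (melt at 0 °C): 116.2 × 330.0 = 38346 J
q3 (heat water 0.0→100.0 °C): 116.2 × 4.16 × 100.0 = 48339 J
q4 (vaporize at 100 °C): 116.2 × 2263.0 = 262961 J
q5 (heat steam 100.0→136.3 °C): 116.2 × 2.04 × 36.3 = 8605 J
Total: 1144 + 38346 + 48339 + 262961 + 8605 = 359395 J = 359 kJ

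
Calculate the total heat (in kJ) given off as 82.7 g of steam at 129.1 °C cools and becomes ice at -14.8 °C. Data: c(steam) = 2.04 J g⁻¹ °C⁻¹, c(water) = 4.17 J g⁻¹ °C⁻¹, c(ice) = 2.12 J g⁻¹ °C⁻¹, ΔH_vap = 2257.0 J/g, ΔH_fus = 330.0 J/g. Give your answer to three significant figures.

q1 (cool steam 129.1→100 °C): 82.7 × 2.04 × 29.1 = 4909 J
q2 (condense at 100 °C): 82.7 × 2257.0 = 186654 J
q3 (cool water 100→0 °C): 82.7 × 4.17 × 100.0 = 34486 J
q4 (freeze at 0 °C): 82.7 × 330.0 = 27291 J
q5 (cool ice 0→-14.8 °C): 82.7 × 2.12 × 14.8 = 2595 J
Total: 4909 + 186654 + 34486 + 27291 + 2595 = 255935 J = 256 kJ

q = 256 kJ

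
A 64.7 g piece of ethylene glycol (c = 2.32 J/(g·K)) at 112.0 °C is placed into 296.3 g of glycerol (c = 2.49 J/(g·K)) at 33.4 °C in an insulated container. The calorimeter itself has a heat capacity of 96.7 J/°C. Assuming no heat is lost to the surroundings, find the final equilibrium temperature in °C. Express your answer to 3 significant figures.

Heat lost by ethylene glycol = heat gained by glycerol + calorimeter.
(64.7)(2.32)(112.0 − T) = [(296.3)(2.49) + 96.7](T − 33.4)
150.104 (112.0 − T) = 834.487 (T − 33.4)
16812 − 150.104 T = 834.487 T − 27872
44684 = 984.591 T
T = 45.38 °C

T_f = 45.4 °C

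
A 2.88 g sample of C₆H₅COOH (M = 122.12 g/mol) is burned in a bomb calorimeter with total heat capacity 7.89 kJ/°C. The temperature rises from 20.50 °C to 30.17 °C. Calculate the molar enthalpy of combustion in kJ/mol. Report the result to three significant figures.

ΔH = -3240 kJ/mol

ΔT = 30.17 − 20.50 = 9.67 °C
q_cal = C_cal × ΔT = 7.89 × 9.67 = 76.2963 kJ
n = 2.88 / 122.12 = 0.02358 mol
q_rxn = −q_cal = -76.2963 kJ
ΔH = -76.2963 / 0.02358 = -3236 kJ/mol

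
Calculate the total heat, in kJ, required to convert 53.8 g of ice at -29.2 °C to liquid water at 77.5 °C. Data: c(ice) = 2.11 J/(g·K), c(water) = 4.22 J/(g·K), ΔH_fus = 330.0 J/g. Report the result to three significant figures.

q = 38.7 kJ

q1 (heat ice -29.2→0.0 °C): 53.8 × 2.11 × 29.2 = 3315 J
q2 (melt at 0 °C): 53.8 × 330.0 = 17754 J
q3 (heat water 0.0→77.5 °C): 53.8 × 4.22 × 77.5 = 17595 J
Total: 3315 + 17754 + 17595 = 38664 J = 38.7 kJ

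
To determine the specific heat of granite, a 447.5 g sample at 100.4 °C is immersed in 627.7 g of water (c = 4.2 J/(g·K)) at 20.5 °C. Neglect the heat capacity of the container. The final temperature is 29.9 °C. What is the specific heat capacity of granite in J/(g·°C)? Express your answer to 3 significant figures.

q_gained = (627.7 × 4.2) × (29.9 − 20.5) = 24782 J
q_lost = 447.5 × c × (100.4 − 29.9) = 31548.75 c
Set equal: c = 24782 / 31548.75 = 0.786 J/(g·°C)

c = 0.786 J/(g·°C)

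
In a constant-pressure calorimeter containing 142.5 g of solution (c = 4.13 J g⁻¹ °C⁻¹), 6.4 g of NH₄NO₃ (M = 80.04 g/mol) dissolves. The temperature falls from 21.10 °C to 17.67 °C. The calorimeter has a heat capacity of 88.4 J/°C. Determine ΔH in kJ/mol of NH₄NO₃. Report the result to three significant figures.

ΔH = 29.0 kJ/mol

|ΔT| = |17.67 − 21.10| = 3.43 °C
|q_surr| = (142.5 × 4.13 + 88.4) × 3.43 = 676.925 × 3.43 = 2322 J
n(NH₄NO₃) = 6.4 / 80.04 = 0.07996 mol
Temperature fell, so q_rxn = +|q_surr| = 2.322 kJ
ΔH = q_rxn / n = 29.04 kJ/mol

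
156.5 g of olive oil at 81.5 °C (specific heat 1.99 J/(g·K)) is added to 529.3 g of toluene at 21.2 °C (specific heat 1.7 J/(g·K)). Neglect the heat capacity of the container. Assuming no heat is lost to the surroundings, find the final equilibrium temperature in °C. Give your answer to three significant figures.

T_f = 36.7 °C

Heat lost by olive oil = heat gained by toluene.
(156.5)(1.99)(81.5 − T) = (529.3)(1.7)(T − 21.2)
311.435 (81.5 − T) = 899.81 (T − 21.2)
25382 − 311.435 T = 899.81 T − 19076
44458 = 1211.245 T
T = 36.70 °C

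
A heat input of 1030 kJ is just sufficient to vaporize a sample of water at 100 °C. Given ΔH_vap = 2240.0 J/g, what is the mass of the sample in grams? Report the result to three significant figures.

m = q / ΔH_vap = 1030000 J / 2240.0 J/g = 460 g

m = 460 g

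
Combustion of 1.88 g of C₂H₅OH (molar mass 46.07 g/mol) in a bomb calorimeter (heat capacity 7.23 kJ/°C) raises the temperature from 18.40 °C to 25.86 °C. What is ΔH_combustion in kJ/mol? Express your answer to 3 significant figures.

ΔH = -1320 kJ/mol

ΔT = 25.86 − 18.40 = 7.46 °C
q_cal = C_cal × ΔT = 7.23 × 7.46 = 53.9358 kJ
n = 1.88 / 46.07 = 0.04081 mol
q_rxn = −q_cal = -53.9358 kJ
ΔH = -53.9358 / 0.04081 = -1322 kJ/mol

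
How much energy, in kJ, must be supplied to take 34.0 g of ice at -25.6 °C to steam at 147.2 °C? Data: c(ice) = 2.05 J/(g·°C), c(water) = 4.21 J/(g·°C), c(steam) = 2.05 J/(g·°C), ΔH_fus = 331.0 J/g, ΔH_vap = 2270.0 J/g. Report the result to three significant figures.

q1 (heat ice -25.6→0.0 °C): 34.0 × 2.05 × 25.6 = 1784 J
q2 (melt at 0 °C): 34.0 × 331.0 = 11254 J
q3 (heat water 0.0→100.0 °C): 34.0 × 4.21 × 100.0 = 14314 J
q4 (vaporize at 100 °C): 34.0 × 2270.0 = 77180 J
q5 (heat steam 100.0→147.2 °C): 34.0 × 2.05 × 47.2 = 3290 J
Total: 1784 + 11254 + 14314 + 77180 + 3290 = 107822 J = 108 kJ

q = 108 kJ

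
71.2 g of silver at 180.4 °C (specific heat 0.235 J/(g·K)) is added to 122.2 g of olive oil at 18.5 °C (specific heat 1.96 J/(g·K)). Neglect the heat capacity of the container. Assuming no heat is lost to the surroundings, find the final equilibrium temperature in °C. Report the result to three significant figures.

Heat lost by silver = heat gained by olive oil.
(71.2)(0.235)(180.4 − T) = (122.2)(1.96)(T − 18.5)
16.732 (180.4 − T) = 239.512 (T − 18.5)
3018.5 − 16.732 T = 239.512 T − 4431.0
7449.5 = 256.244 T
T = 29.07 °C

T_f = 29.1 °C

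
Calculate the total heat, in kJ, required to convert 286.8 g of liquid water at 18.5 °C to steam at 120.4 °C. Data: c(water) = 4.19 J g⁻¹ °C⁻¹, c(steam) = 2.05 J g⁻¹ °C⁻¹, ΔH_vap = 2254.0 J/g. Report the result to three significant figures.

q1 (heat water 18.5→100.0 °C): 286.8 × 4.19 × 81.5 = 97938 J
q2 (vaporize at 100 °C): 286.8 × 2254.0 = 646447 J
q3 (heat steam 100.0→120.4 °C): 286.8 × 2.05 × 20.4 = 11994 J
Total: 97938 + 646447 + 11994 = 756379 J = 756 kJ

q = 756 kJ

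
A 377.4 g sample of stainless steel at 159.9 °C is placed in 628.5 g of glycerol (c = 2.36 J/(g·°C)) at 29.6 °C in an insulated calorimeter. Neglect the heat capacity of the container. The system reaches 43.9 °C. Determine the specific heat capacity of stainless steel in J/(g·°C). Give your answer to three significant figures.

q_gained = (628.5 × 2.36) × (43.9 − 29.6) = 21210 J
q_lost = 377.4 × c × (159.9 − 43.9) = 43778.4 c
Set equal: c = 21210 / 43778.4 = 0.484 J/(g·°C)

c = 0.484 J/(g·°C)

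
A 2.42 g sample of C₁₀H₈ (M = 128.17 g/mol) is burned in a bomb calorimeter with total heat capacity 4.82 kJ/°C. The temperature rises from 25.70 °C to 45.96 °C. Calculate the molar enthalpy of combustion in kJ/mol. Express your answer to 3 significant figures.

ΔT = 45.96 − 25.70 = 20.26 °C
q_cal = C_cal × ΔT = 4.82 × 20.26 = 97.6532 kJ
n = 2.42 / 128.17 = 0.01888 mol
q_rxn = −q_cal = -97.6532 kJ
ΔH = -97.6532 / 0.01888 = -5172 kJ/mol

ΔH = -5170 kJ/mol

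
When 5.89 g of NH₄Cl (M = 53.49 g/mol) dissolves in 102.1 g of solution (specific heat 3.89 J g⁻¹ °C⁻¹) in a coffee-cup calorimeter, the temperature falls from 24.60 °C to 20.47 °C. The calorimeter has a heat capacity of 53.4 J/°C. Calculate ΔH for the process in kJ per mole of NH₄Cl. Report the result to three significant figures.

|ΔT| = |20.47 − 24.60| = 4.13 °C
|q_surr| = (102.1 × 3.89 + 53.4) × 4.13 = 450.569 × 4.13 = 1861 J
n(NH₄Cl) = 5.89 / 53.49 = 0.1101 mol
Temperature fell, so q_rxn = +|q_surr| = 1.861 kJ
ΔH = q_rxn / n = 16.90 kJ/mol

ΔH = 16.9 kJ/mol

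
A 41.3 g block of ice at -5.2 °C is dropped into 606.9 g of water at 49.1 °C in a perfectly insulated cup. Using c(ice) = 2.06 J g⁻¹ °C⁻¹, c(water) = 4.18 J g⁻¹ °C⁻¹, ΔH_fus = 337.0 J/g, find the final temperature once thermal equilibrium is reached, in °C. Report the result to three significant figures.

Heat to bring ice to 0 °C and melt it: q₁ = 41.3×2.06×5.2 + 41.3×337.0 = 14361 J
Heat the water can supply cooling to 0 °C: 606.9×4.18×49.1 = 124559 J > q₁, so all ice melts.
Energy balance: 606.9×4.18×(49.1 − T) = 14361 + 41.3×4.18×(T − 0)
2536.842(49.1 − T) = 14361 + 172.634 T
124559 − 14361 = 2709.476 T
T = 110198 / 2709.476 = 40.67 °C

T_f = 40.7 °C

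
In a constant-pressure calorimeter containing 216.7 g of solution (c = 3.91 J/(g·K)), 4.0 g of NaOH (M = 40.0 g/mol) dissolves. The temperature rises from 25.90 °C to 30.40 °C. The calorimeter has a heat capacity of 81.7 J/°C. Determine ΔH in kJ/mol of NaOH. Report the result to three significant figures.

|ΔT| = |30.40 − 25.90| = 4.50 °C
|q_surr| = (216.7 × 3.91 + 81.7) × 4.50 = 928.997 × 4.50 = 4180 J
n(NaOH) = 4.0 / 40.0 = 0.1000 mol
Temperature rose, so q_rxn = −|q_surr| = -4.180 kJ
ΔH = q_rxn / n = -41.80 kJ/mol

ΔH = -41.8 kJ/mol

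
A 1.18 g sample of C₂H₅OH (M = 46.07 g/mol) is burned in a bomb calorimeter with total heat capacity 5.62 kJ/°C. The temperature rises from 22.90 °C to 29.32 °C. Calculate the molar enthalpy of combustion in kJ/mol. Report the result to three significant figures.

ΔH = -1410 kJ/mol

ΔT = 29.32 − 22.90 = 6.42 °C
q_cal = C_cal × ΔT = 5.62 × 6.42 = 36.0804 kJ
n = 1.18 / 46.07 = 0.02561 mol
q_rxn = −q_cal = -36.0804 kJ
ΔH = -36.0804 / 0.02561 = -1409 kJ/mol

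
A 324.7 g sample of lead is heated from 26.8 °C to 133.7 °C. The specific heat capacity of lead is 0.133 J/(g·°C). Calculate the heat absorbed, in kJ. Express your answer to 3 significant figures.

q = 4.62 kJ

q = m c ΔT = 324.7 × 0.133 × (133.7 − 26.8)
q = 324.7 × 0.133 × 106.9 = 4616 J = 4.62 kJ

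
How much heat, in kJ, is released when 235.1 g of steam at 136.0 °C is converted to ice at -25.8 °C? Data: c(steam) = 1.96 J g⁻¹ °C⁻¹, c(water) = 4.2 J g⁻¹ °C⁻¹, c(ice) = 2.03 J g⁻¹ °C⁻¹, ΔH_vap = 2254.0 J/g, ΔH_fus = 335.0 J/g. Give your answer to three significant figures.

q = 736 kJ

q1 (cool steam 136.0→100 °C): 235.1 × 1.96 × 36.0 = 16589 J
q2 (condense at 100 °C): 235.1 × 2254.0 = 529915 J
q3 (cool water 100→0 °C): 235.1 × 4.2 × 100.0 = 98742 J
q4 (freeze at 0 °C): 235.1 × 335.0 = 78759 J
q5 (cool ice 0→-25.8 °C): 235.1 × 2.03 × 25.8 = 12313 J
Total: 16589 + 529915 + 98742 + 78759 + 12313 = 736318 J = 736 kJ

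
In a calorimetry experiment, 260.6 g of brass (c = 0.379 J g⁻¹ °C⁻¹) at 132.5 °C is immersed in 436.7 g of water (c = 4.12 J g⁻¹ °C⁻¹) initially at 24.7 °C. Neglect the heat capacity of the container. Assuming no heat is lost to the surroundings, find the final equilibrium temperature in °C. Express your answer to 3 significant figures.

Heat lost by brass = heat gained by water.
(260.6)(0.379)(132.5 − T) = (436.7)(4.12)(T − 24.7)
98.7674 (132.5 − T) = 1799.204 (T − 24.7)
13087 − 98.7674 T = 1799.204 T − 44440
57527 = 1897.9714 T
T = 30.31 °C

T_f = 30.3 °C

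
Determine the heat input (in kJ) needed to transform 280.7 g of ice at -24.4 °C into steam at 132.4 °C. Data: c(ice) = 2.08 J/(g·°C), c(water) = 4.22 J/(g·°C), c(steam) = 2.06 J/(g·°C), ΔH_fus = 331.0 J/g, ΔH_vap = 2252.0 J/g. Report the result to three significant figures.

q = 876 kJ

q1 (heat ice -24.4→0.0 °C): 280.7 × 2.08 × 24.4 = 14246 J
q2 (melt at 0 °C): 280.7 × 331.0 = 92912 J
q3 (heat water 0.0→100.0 °C): 280.7 × 4.22 × 100.0 = 118455 J
q4 (vaporize at 100 °C): 280.7 × 2252.0 = 632136 J
q5 (heat steam 100.0→132.4 °C): 280.7 × 2.06 × 32.4 = 18735 J
Total: 14246 + 92912 + 118455 + 632136 + 18735 = 876484 J = 876 kJ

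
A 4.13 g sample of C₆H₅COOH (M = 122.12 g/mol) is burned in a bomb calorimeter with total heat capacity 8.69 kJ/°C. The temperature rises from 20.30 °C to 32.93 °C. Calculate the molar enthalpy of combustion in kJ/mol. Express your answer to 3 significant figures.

ΔT = 32.93 − 20.30 = 12.63 °C
q_cal = C_cal × ΔT = 8.69 × 12.63 = 109.7547 kJ
n = 4.13 / 122.12 = 0.03382 mol
q_rxn = −q_cal = -109.7547 kJ
ΔH = -109.7547 / 0.03382 = -3245 kJ/mol

ΔH = -3250 kJ/mol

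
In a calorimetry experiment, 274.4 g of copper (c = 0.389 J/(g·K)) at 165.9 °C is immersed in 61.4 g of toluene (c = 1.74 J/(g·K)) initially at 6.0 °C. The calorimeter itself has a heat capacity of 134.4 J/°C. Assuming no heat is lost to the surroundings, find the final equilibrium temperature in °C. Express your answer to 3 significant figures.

Heat lost by copper = heat gained by toluene + calorimeter.
(274.4)(0.389)(165.9 − T) = [(61.4)(1.74) + 134.4](T − 6.0)
106.7416 (165.9 − T) = 241.236 (T − 6.0)
17708 − 106.7416 T = 241.236 T − 1447.4
19155.4 = 347.9776 T
T = 55.048 °C

T_f = 55.0 °C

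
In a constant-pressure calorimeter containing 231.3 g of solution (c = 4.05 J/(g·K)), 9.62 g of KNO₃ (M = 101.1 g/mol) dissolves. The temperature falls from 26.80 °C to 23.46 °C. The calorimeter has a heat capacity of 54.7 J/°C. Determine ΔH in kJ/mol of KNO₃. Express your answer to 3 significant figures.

|ΔT| = |23.46 − 26.80| = 3.34 °C
|q_surr| = (231.3 × 4.05 + 54.7) × 3.34 = 991.465 × 3.34 = 3311 J
n(KNO₃) = 9.62 / 101.1 = 0.09515 mol
Temperature fell, so q_rxn = +|q_surr| = 3.311 kJ
ΔH = q_rxn / n = 34.80 kJ/mol

ΔH = 34.8 kJ/mol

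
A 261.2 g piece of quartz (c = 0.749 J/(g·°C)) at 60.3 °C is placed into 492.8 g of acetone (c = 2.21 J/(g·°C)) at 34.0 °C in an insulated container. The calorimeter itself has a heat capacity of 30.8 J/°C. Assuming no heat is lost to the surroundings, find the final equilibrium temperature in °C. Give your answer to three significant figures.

Heat lost by quartz = heat gained by acetone + calorimeter.
(261.2)(0.749)(60.3 − T) = [(492.8)(2.21) + 30.8](T − 34.0)
195.6388 (60.3 − T) = 1119.888 (T − 34.0)
11797 − 195.6388 T = 1119.888 T − 38076
49873 = 1315.5268 T
T = 37.91 °C

T_f = 37.9 °C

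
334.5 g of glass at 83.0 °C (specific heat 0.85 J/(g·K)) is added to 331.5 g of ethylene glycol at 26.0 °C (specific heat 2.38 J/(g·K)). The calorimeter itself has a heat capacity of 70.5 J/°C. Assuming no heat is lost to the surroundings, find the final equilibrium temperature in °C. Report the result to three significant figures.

T_f = 40.2 °C

Heat lost by glass = heat gained by ethylene glycol + calorimeter.
(334.5)(0.85)(83.0 − T) = [(331.5)(2.38) + 70.5](T − 26.0)
284.325 (83.0 − T) = 859.47 (T − 26.0)
23599 − 284.325 T = 859.47 T − 22346
45945 = 1143.795 T
T = 40.17 °C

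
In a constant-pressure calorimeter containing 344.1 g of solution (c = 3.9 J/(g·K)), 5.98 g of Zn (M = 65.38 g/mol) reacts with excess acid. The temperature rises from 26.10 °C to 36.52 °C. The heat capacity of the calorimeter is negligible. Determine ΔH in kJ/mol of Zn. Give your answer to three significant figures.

ΔH = -153 kJ/mol

|ΔT| = |36.52 − 26.10| = 10.42 °C
|q_surr| = (344.1 × 3.9) × 10.42 = 1341.99 × 10.42 = 13980 J
n(Zn) = 5.98 / 65.38 = 0.09147 mol
Temperature rose, so q_rxn = −|q_surr| = -13.98 kJ
ΔH = q_rxn / n = -152.8 kJ/mol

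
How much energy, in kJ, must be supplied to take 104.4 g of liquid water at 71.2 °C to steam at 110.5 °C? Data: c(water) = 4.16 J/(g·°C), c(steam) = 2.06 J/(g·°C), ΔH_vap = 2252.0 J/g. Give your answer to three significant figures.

q = 250 kJ

q1 (heat water 71.2→100.0 °C): 104.4 × 4.16 × 28.8 = 12508 J
q2 (vaporize at 100 °C): 104.4 × 2252.0 = 235109 J
q3 (heat steam 100.0→110.5 °C): 104.4 × 2.06 × 10.5 = 2258 J
Total: 12508 + 235109 + 2258 = 249875 J = 250 kJ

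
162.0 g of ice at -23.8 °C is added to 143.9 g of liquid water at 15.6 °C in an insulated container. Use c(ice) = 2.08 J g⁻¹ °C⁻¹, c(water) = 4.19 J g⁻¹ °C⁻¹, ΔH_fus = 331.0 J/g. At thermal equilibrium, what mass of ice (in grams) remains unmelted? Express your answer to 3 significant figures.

m_ice remaining = 158 g

Heat to warm all ice to 0 °C: 162.0×2.08×23.8 = 8019.6 J
Heat released by water cooling to 0 °C: 143.9×4.19×15.6 = 9405.9 J
9405.9 J < 8019.6 + 162.0×331.0 = 61641.6 J, so not all ice melts; final T = 0 °C.
Heat left for melting: 9405.9 − 8019.6 = 1386.3 J
Mass melted = 1386.3 / 331.0 = 4.188 g
Ice remaining = 162.0 − 4.188 = 157.812 g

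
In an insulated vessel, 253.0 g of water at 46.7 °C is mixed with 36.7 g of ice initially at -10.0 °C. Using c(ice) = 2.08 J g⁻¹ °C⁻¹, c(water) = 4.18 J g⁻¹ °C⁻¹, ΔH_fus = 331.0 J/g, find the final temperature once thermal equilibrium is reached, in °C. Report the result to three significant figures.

T_f = 30.1 °C

Heat to bring ice to 0 °C and melt it: q₁ = 36.7×2.08×10.0 + 36.7×331.0 = 12911 J
Heat the water can supply cooling to 0 °C: 253.0×4.18×46.7 = 49387.1 J > q₁, so all ice melts.
Energy balance: 253.0×4.18×(46.7 − T) = 12911 + 36.7×4.18×(T − 0)
1057.54(46.7 − T) = 12911 + 153.406 T
49387.1 − 12911 = 1210.946 T
T = 36476.1 / 1210.946 = 30.12 °C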